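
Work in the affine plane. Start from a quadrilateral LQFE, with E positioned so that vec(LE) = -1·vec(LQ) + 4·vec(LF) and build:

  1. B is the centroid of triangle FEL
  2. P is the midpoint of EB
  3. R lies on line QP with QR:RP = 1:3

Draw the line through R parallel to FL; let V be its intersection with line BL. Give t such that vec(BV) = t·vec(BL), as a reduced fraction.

Assign L = (0, 0), Q = (1, 0), F = (0, 1), E = (-1, 4) — the answer is frame-independent, so this choice is without loss of generality.
1. B is the centroid of triangle FEL ⇒ B = (-1/3, 5/3)
2. P is the midpoint of EB ⇒ P = (-2/3, 17/6)
3. R lies on line QP with QR:RP = 1:3 ⇒ R = (7/12, 17/24)
through R parallel to FL: direction (0, -1); meets BL at V = (7/12, -35/12)
V = B + t·(L−B) with t = 11/4

t = 11/4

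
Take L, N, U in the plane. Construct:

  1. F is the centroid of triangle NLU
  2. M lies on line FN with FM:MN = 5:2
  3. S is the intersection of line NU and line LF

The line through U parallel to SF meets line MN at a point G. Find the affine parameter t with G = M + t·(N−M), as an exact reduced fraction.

Choose coordinates L = (0, 0), N = (1, 0), U = (0, 1).
1. F is the centroid of triangle NLU ⇒ F = (1/3, 1/3)
2. M lies on line FN with FM:MN = 5:2 ⇒ M = (17/21, 2/21)
3. S is the intersection of line NU and line LF ⇒ S = (1/2, 1/2)
through U parallel to SF: direction (-1/6, -1/6); meets MN at G = (-1/3, 2/3)
G = M + t·(N−M) with t = -6

t = -6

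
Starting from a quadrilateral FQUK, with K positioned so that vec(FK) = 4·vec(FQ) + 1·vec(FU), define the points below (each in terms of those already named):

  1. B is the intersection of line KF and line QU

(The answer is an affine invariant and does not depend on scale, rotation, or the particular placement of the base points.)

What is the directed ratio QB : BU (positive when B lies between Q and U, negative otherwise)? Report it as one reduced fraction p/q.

Assign F = (0, 0), Q = (1, 0), U = (0, 1), K = (4, 1) — the answer is frame-independent, so this choice is without loss of generality.
1. B is the intersection of line KF and line QU ⇒ B = (4/5, 1/5)
B = Q + t·(U−Q) with t = 1/5, so QB:BU = t:(1−t) = 1/5:4/5

QB:BU = 1/4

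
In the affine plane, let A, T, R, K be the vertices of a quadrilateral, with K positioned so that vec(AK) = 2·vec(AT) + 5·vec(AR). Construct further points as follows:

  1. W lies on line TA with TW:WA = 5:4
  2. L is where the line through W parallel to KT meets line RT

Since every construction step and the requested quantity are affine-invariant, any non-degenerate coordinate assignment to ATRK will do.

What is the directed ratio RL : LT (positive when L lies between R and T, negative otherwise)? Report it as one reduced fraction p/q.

Work in coordinates with A = (0, 0), T = (1, 0), R = (0, 1), K = (2, 5).
1. W lies on line TA with TW:WA = 5:4 ⇒ W = (4/9, 0)
2. L is where the line through W parallel to KT meets line RT ⇒ L = (29/54, 25/54)
L = R + t·(T−R) with t = 29/54, so RL:LT = t:(1−t) = 29/54:25/54

RL:LT = 29/25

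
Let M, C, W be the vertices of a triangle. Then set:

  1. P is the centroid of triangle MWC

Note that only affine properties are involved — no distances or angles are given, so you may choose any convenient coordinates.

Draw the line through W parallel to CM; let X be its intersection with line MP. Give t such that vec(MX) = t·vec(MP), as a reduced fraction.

Assign M = (0, 0), C = (1, 0), W = (0, 1) — the answer is frame-independent, so this choice is without loss of generality.
1. P is the centroid of triangle MWC ⇒ P = (1/3, 1/3)
through W parallel to CM: direction (-1, 0); meets MP at X = (1, 1)
X = M + t·(P−M) with t = 3

t = 3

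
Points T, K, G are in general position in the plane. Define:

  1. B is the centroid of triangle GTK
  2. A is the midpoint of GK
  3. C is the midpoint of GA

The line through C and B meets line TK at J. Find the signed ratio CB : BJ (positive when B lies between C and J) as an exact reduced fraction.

Choose coordinates T = (0, 0), K = (1, 0), G = (0, 1).
1. B is the centroid of triangle GTK ⇒ B = (1/3, 1/3)
2. A is the midpoint of GK ⇒ A = (1/2, 1/2)
3. C is the midpoint of GA ⇒ C = (1/4, 3/4)
line CB meets TK at J = (2/5, 0)
B = C + t·(J−C) with t = 5/9, so CB:BJ = 5/9:4/9

CB:BJ = 5/4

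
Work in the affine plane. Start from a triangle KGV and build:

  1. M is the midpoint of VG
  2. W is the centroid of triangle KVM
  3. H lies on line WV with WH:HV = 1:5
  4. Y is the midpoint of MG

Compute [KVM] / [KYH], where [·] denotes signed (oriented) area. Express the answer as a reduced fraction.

Set K = (0, 0), G = (1, 0), V = (0, 1); any affine frame gives the same invariant.
1. M is the midpoint of VG ⇒ M = (1/2, 1/2)
2. W is the centroid of triangle KVM ⇒ W = (1/6, 1/2)
3. H lies on line WV with WH:HV = 1:5 ⇒ H = (5/36, 7/12)
4. Y is the midpoint of MG ⇒ Y = (3/4, 1/4)
2·[KVM] = -1/2, 2·[KYH] = 29/72
[KVM]:[KYH] = -1/2:29/72 = -36/29

[KVM]:[KYH] = -36/29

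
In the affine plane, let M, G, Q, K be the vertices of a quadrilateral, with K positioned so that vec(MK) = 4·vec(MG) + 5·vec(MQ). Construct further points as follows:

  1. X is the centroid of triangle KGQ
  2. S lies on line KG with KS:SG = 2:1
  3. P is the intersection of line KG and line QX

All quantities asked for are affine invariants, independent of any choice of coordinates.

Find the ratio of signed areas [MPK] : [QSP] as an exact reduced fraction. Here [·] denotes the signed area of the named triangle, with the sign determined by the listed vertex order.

Choose coordinates M = (0, 0), G = (1, 0), Q = (0, 1), K = (4, 5).
1. X is the centroid of triangle KGQ ⇒ X = (5/3, 2)
2. S lies on line KG with KS:SG = 2:1 ⇒ S = (2, 5/3)
3. P is the intersection of line KG and line QX ⇒ P = (5/2, 5/2)
2·[MPK] = 5/2, 2·[QSP] = 4/3
[MPK]:[QSP] = 5/2:4/3 = 15/8

[MPK]:[QSP] = 15/8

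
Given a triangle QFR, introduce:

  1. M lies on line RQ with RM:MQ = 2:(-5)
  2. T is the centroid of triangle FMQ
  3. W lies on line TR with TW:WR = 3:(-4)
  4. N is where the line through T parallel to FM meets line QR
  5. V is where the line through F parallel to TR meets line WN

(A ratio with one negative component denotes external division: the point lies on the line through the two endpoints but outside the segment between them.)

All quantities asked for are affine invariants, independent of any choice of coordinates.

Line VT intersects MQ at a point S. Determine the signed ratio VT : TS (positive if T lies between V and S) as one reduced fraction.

VT:TS = -9

Assign Q = (0, 0), F = (1, 0), R = (0, 1) — the answer is frame-independent, so this choice is without loss of generality.
1. M lies on line RQ with RM:MQ = 2:(-5) ⇒ M = (0, 5/3)
2. T is the centroid of triangle FMQ ⇒ T = (1/3, 5/9)
3. W lies on line TR with TW:WR = 3:(-4) ⇒ W = (4/3, -7/9)
4. N is where the line through T parallel to FM meets line QR ⇒ N = (0, 10/9)
5. V is where the line through F parallel to TR meets line WN ⇒ V = (-8/3, 44/9)
line VT meets MQ at S = (0, 28/27)
T = V + t·(S−V) with t = 9/8, so VT:TS = 9/8:-1/8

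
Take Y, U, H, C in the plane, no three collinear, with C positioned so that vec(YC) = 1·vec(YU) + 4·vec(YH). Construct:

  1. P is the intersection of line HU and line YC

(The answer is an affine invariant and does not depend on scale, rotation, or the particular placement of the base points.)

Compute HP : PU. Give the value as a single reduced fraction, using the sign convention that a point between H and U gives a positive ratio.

HP:PU = 1/4

Work in coordinates with Y = (0, 0), U = (1, 0), H = (0, 1), C = (1, 4).
1. P is the intersection of line HU and line YC ⇒ P = (1/5, 4/5)
P = H + t·(U−H) with t = 1/5, so HP:PU = t:(1−t) = 1/5:4/5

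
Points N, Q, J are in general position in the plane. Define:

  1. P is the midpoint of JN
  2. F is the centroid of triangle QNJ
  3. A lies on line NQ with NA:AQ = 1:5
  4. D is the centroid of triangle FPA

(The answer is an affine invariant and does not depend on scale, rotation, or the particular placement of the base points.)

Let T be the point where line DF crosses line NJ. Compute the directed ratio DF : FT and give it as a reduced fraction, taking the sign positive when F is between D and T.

DF:FT = -1/2

Assign N = (0, 0), Q = (1, 0), J = (0, 1) — the answer is frame-independent, so this choice is without loss of generality.
1. P is the midpoint of JN ⇒ P = (0, 1/2)
2. F is the centroid of triangle QNJ ⇒ F = (1/3, 1/3)
3. A lies on line NQ with NA:AQ = 1:5 ⇒ A = (1/6, 0)
4. D is the centroid of triangle FPA ⇒ D = (1/6, 5/18)
line DF meets NJ at T = (0, 2/9)
F = D + t·(T−D) with t = -1, so DF:FT = -1:2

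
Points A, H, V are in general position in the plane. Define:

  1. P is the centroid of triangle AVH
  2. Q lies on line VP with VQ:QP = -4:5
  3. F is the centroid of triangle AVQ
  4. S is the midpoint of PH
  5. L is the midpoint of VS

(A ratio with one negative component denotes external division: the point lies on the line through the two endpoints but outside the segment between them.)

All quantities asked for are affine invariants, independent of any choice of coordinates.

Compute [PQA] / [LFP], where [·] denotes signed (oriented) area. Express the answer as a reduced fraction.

[PQA]:[LFP] = 60/7

Set A = (0, 0), H = (1, 0), V = (0, 1); any affine frame gives the same invariant.
1. P is the centroid of triangle AVH ⇒ P = (1/3, 1/3)
2. Q lies on line VP with VQ:QP = -4:5 ⇒ Q = (-4/3, 11/3)
3. F is the centroid of triangle AVQ ⇒ F = (-4/9, 14/9)
4. S is the midpoint of PH ⇒ S = (2/3, 1/6)
5. L is the midpoint of VS ⇒ L = (1/3, 7/12)
2·[PQA] = 5/3, 2·[LFP] = 7/36
[PQA]:[LFP] = 5/3:7/36 = 60/7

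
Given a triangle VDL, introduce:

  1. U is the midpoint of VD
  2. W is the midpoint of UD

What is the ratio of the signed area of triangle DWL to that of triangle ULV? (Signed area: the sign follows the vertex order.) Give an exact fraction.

[DWL]:[ULV] = -1/2

Choose coordinates V = (0, 0), D = (1, 0), L = (0, 1).
1. U is the midpoint of VD ⇒ U = (1/2, 0)
2. W is the midpoint of UD ⇒ W = (3/4, 0)
2·[DWL] = -1/4, 2·[ULV] = 1/2
[DWL]:[ULV] = -1/4:1/2 = -1/2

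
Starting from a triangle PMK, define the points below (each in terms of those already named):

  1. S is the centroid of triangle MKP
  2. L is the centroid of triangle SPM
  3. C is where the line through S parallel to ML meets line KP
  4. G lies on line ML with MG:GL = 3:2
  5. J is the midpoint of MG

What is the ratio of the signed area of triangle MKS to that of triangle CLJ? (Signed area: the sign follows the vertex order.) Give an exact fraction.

[MKS]:[CLJ] = 30/7

Work in coordinates with P = (0, 0), M = (1, 0), K = (0, 1).
1. S is the centroid of triangle MKP ⇒ S = (1/3, 1/3)
2. L is the centroid of triangle SPM ⇒ L = (4/9, 1/9)
3. C is where the line through S parallel to ML meets line KP ⇒ C = (0, 2/5)
4. G lies on line ML with MG:GL = 3:2 ⇒ G = (2/3, 1/15)
5. J is the midpoint of MG ⇒ J = (5/6, 1/30)
2·[MKS] = 1/3, 2·[CLJ] = 7/90
[MKS]:[CLJ] = 1/3:7/90 = 30/7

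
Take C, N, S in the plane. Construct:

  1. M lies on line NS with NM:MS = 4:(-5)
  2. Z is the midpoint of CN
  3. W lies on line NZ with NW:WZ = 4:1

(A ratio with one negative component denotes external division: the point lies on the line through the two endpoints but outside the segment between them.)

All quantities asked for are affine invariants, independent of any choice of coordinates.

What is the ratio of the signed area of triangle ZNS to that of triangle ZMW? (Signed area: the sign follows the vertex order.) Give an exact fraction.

[ZNS]:[ZMW] = 5/4

Set C = (0, 0), N = (1, 0), S = (0, 1); any affine frame gives the same invariant.
1. M lies on line NS with NM:MS = 4:(-5) ⇒ M = (5, -4)
2. Z is the midpoint of CN ⇒ Z = (1/2, 0)
3. W lies on line NZ with NW:WZ = 4:1 ⇒ W = (3/5, 0)
2·[ZNS] = 1/2, 2·[ZMW] = 2/5
[ZNS]:[ZMW] = 1/2:2/5 = 5/4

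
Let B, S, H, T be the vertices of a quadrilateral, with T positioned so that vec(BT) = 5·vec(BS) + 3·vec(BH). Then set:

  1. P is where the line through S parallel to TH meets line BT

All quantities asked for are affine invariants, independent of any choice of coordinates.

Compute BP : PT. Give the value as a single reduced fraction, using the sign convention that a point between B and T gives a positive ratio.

Set B = (0, 0), S = (1, 0), H = (0, 1), T = (5, 3); any affine frame gives the same invariant.
1. P is where the line through S parallel to TH meets line BT ⇒ P = (-2, -6/5)
P = B + t·(T−B) with t = -2/5, so BP:PT = t:(1−t) = -2/5:7/5

BP:PT = -2/7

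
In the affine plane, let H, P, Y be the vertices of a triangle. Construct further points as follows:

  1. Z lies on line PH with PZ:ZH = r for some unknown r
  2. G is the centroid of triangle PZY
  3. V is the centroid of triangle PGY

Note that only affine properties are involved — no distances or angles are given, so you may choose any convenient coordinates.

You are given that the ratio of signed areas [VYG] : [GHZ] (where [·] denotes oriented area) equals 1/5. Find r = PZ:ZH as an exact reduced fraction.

Set H = (0, 0), P = (1, 0), Y = (0, 1); any affine frame gives the same invariant.
1. With PZ:ZH = r, write λ = r/(r+1) so Z = P + λ·(H−P); Z is affine-linear in λ
2. G is the centroid of triangle PZY ⇒ G is an affine combination of earlier points and hence also affine-linear in λ
3. V is the centroid of triangle PGY ⇒ V is an affine combination of earlier points and hence also affine-linear in λ
Every point depending on Z is an affine combination of Z and λ-independent points, so each such coordinate is linear in λ; the λ² term in each signed area is a multiple of (H−P)×(H−P) = 0, so 2·[VYG] and 2·[GHZ] are each linear in λ. Evaluating at λ=0 and λ=1:
  2·[VYG] = 1/9·λ,   2·[GHZ] = -1/3·λ + 1/3
So [VYG]:[GHZ] = (1/9·λ) / (-1/3·λ + 1/3). Setting this equal to 1/5:
  1/9·λ = 1/5·(-1/3·λ + 1/3)  ⇒  λ = 3/8
Then r = λ/(1−λ) = (3/8)/(5/8) = 3/5. Check: with r = 3/5, Z = (5/8, 0) and [VYG]:[GHZ] = 1/5 as required.

r = 3/5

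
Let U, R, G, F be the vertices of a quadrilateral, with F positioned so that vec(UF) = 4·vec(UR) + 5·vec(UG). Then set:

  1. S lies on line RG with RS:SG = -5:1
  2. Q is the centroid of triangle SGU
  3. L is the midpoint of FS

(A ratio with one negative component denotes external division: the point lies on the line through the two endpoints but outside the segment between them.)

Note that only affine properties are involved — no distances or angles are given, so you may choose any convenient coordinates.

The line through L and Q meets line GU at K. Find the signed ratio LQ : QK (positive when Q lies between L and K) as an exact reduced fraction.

Assign U = (0, 0), R = (1, 0), G = (0, 1), F = (4, 5) — the answer is frame-independent, so this choice is without loss of generality.
1. S lies on line RG with RS:SG = -5:1 ⇒ S = (-1/4, 5/4)
2. Q is the centroid of triangle SGU ⇒ Q = (-1/12, 3/4)
3. L is the midpoint of FS ⇒ L = (15/8, 25/8)
line LQ meets GU at K = (0, 40/47)
Q = L + t·(K−L) with t = 47/45, so LQ:QK = 47/45:-2/45

LQ:QK = -47/2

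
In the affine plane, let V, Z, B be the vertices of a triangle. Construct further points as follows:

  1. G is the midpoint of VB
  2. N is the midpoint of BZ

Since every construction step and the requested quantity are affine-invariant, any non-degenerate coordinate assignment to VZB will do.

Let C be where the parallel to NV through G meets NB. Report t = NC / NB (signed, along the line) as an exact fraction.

t = 1/2

Work in coordinates with V = (0, 0), Z = (1, 0), B = (0, 1).
1. G is the midpoint of VB ⇒ G = (0, 1/2)
2. N is the midpoint of BZ ⇒ N = (1/2, 1/2)
through G parallel to NV: direction (-1/2, -1/2); meets NB at C = (1/4, 3/4)
C = N + t·(B−N) with t = 1/2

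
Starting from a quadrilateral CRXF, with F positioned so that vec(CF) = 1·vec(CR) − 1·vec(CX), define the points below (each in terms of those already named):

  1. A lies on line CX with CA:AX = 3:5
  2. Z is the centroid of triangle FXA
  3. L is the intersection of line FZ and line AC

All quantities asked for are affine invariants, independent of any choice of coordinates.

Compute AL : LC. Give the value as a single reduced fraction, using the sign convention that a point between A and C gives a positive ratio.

Choose coordinates C = (0, 0), R = (1, 0), X = (0, 1), F = (1, -1).
1. A lies on line CX with CA:AX = 3:5 ⇒ A = (0, 3/8)
2. Z is the centroid of triangle FXA ⇒ Z = (1/3, 1/8)
3. L is the intersection of line FZ and line AC ⇒ L = (0, 11/16)
L = A + t·(C−A) with t = -5/6, so AL:LC = t:(1−t) = -5/6:11/6

AL:LC = -5/11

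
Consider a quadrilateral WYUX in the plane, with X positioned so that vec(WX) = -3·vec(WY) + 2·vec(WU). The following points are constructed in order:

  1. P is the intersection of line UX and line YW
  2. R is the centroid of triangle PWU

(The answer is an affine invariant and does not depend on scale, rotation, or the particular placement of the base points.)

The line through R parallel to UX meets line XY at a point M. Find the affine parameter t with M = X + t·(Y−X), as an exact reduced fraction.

Work in coordinates with W = (0, 0), Y = (1, 0), U = (0, 1), X = (-3, 2).
1. P is the intersection of line UX and line YW ⇒ P = (3, 0)
2. R is the centroid of triangle PWU ⇒ R = (1, 1/3)
through R parallel to UX: direction (-3, 1); meets XY at M = (-1, 1)
M = X + t·(Y−X) with t = 1/2

t = 1/2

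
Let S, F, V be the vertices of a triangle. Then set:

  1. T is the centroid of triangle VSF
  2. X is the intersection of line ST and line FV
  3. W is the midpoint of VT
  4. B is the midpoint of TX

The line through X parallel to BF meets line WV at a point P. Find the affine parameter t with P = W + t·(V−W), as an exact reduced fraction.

Set S = (0, 0), F = (1, 0), V = (0, 1); any affine frame gives the same invariant.
1. T is the centroid of triangle VSF ⇒ T = (1/3, 1/3)
2. X is the intersection of line ST and line FV ⇒ X = (1/2, 1/2)
3. W is the midpoint of VT ⇒ W = (1/6, 2/3)
4. B is the midpoint of TX ⇒ B = (5/12, 5/12)
through X parallel to BF: direction (7/12, -5/12); meets WV at P = (1/9, 7/9)
P = W + t·(V−W) with t = 1/3

t = 1/3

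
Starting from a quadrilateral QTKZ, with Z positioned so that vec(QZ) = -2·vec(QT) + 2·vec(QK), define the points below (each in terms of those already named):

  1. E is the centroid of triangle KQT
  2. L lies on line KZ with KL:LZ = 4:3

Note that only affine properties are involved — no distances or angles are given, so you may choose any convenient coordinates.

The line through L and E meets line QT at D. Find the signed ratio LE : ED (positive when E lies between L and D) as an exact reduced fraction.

LE:ED = 26/7

Work in coordinates with Q = (0, 0), T = (1, 0), K = (0, 1), Z = (-2, 2).
1. E is the centroid of triangle KQT ⇒ E = (1/3, 1/3)
2. L lies on line KZ with KL:LZ = 4:3 ⇒ L = (-8/7, 11/7)
line LE meets QT at D = (19/26, 0)
E = L + t·(D−L) with t = 26/33, so LE:ED = 26/33:7/33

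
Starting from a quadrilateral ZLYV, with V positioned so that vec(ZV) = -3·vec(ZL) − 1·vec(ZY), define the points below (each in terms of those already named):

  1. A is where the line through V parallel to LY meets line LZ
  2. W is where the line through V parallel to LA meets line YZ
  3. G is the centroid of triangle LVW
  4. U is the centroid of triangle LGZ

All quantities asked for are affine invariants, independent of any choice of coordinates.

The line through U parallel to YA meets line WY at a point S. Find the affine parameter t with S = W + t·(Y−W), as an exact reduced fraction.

Assign Z = (0, 0), L = (1, 0), Y = (0, 1), V = (-3, -1) — the answer is frame-independent, so this choice is without loss of generality.
1. A is where the line through V parallel to LY meets line LZ ⇒ A = (-4, 0)
2. W is where the line through V parallel to LA meets line YZ ⇒ W = (0, -1)
3. G is the centroid of triangle LVW ⇒ G = (-2/3, -2/3)
4. U is the centroid of triangle LGZ ⇒ U = (1/9, -2/9)
through U parallel to YA: direction (-4, -1); meets WY at S = (0, -1/4)
S = W + t·(Y−W) with t = 3/8

t = 3/8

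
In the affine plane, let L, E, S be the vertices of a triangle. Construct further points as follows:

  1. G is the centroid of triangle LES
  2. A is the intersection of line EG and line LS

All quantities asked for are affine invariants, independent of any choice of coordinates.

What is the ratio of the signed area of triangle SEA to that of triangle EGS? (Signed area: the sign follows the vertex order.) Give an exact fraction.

Assign L = (0, 0), E = (1, 0), S = (0, 1) — the answer is frame-independent, so this choice is without loss of generality.
1. G is the centroid of triangle LES ⇒ G = (1/3, 1/3)
2. A is the intersection of line EG and line LS ⇒ A = (0, 1/2)
2·[SEA] = -1/2, 2·[EGS] = -1/3
[SEA]:[EGS] = -1/2:-1/3 = 3/2

[SEA]:[EGS] = 3/2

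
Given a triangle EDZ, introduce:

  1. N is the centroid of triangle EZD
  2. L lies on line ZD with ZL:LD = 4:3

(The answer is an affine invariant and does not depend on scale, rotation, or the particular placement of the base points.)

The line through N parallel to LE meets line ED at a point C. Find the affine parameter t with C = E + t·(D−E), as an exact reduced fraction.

t = -1/9

Assign E = (0, 0), D = (1, 0), Z = (0, 1) — the answer is frame-independent, so this choice is without loss of generality.
1. N is the centroid of triangle EZD ⇒ N = (1/3, 1/3)
2. L lies on line ZD with ZL:LD = 4:3 ⇒ L = (4/7, 3/7)
through N parallel to LE: direction (-4/7, -3/7); meets ED at C = (-1/9, 0)
C = E + t·(D−E) with t = -1/9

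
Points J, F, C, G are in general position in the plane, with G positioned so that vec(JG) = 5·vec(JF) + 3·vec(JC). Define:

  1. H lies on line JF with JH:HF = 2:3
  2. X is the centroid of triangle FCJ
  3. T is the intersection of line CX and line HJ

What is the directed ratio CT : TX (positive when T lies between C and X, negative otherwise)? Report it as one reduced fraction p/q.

Set J = (0, 0), F = (1, 0), C = (0, 1), G = (5, 3); any affine frame gives the same invariant.
1. H lies on line JF with JH:HF = 2:3 ⇒ H = (2/5, 0)
2. X is the centroid of triangle FCJ ⇒ X = (1/3, 1/3)
3. T is the intersection of line CX and line HJ ⇒ T = (1/2, 0)
T = C + t·(X−C) with t = 3/2, so CT:TX = t:(1−t) = 3/2:-1/2

CT:TX = -3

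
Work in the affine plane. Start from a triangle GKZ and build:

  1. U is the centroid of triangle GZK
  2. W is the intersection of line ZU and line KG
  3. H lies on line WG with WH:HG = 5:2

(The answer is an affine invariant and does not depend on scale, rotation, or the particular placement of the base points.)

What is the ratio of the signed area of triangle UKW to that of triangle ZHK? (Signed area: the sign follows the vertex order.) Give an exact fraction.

Work in coordinates with G = (0, 0), K = (1, 0), Z = (0, 1).
1. U is the centroid of triangle GZK ⇒ U = (1/3, 1/3)
2. W is the intersection of line ZU and line KG ⇒ W = (1/2, 0)
3. H lies on line WG with WH:HG = 5:2 ⇒ H = (1/7, 0)
2·[UKW] = -1/6, 2·[ZHK] = 6/7
[UKW]:[ZHK] = -1/6:6/7 = -7/36

[UKW]:[ZHK] = -7/36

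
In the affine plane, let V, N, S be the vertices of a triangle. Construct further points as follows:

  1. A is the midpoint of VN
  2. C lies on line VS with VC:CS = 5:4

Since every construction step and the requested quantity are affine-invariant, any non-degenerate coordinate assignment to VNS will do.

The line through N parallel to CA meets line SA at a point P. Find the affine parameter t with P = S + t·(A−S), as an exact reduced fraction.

t = -1/4

Set V = (0, 0), N = (1, 0), S = (0, 1); any affine frame gives the same invariant.
1. A is the midpoint of VN ⇒ A = (1/2, 0)
2. C lies on line VS with VC:CS = 5:4 ⇒ C = (0, 5/9)
through N parallel to CA: direction (1/2, -5/9); meets SA at P = (-1/8, 5/4)
P = S + t·(A−S) with t = -1/4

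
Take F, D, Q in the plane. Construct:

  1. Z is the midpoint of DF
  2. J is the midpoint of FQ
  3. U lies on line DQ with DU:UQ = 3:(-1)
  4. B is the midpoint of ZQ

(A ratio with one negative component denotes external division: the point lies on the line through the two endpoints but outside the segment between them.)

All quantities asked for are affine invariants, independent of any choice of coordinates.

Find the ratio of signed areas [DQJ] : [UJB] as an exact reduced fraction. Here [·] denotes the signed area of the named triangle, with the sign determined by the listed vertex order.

Work in coordinates with F = (0, 0), D = (1, 0), Q = (0, 1).
1. Z is the midpoint of DF ⇒ Z = (1/2, 0)
2. J is the midpoint of FQ ⇒ J = (0, 1/2)
3. U lies on line DQ with DU:UQ = 3:(-1) ⇒ U = (-1/2, 3/2)
4. B is the midpoint of ZQ ⇒ B = (1/4, 1/2)
2·[DQJ] = 1/2, 2·[UJB] = 1/4
[DQJ]:[UJB] = 1/2:1/4 = 2

[DQJ]:[UJB] = 2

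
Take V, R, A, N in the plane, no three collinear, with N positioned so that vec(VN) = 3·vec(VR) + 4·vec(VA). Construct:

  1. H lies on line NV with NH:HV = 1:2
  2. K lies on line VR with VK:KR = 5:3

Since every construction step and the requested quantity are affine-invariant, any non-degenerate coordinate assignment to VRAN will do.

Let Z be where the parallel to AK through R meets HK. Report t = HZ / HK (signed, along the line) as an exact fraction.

Set V = (0, 0), R = (1, 0), A = (0, 1), N = (3, 4); any affine frame gives the same invariant.
1. H lies on line NV with NH:HV = 1:2 ⇒ H = (2, 8/3)
2. K lies on line VR with VK:KR = 5:3 ⇒ K = (5/8, 0)
through R parallel to AK: direction (5/8, -1); meets HK at Z = (58/73, 24/73)
Z = H + t·(K−H) with t = 64/73

t = 64/73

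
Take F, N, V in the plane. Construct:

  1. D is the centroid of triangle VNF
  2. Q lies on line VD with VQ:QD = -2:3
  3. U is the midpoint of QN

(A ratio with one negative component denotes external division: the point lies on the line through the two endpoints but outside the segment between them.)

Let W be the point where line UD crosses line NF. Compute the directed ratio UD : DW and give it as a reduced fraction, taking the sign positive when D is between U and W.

Set F = (0, 0), N = (1, 0), V = (0, 1); any affine frame gives the same invariant.
1. D is the centroid of triangle VNF ⇒ D = (1/3, 1/3)
2. Q lies on line VD with VQ:QD = -2:3 ⇒ Q = (-2/3, 7/3)
3. U is the midpoint of QN ⇒ U = (1/6, 7/6)
line UD meets NF at W = (2/5, 0)
D = U + t·(W−U) with t = 5/7, so UD:DW = 5/7:2/7

UD:DW = 5/2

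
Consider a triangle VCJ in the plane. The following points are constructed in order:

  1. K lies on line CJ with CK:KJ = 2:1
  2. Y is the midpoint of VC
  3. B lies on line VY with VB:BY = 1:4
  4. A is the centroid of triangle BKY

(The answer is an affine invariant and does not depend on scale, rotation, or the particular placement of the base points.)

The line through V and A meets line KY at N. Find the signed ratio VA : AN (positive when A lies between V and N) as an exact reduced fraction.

Set V = (0, 0), C = (1, 0), J = (0, 1); any affine frame gives the same invariant.
1. K lies on line CJ with CK:KJ = 2:1 ⇒ K = (1/3, 2/3)
2. Y is the midpoint of VC ⇒ Y = (1/2, 0)
3. B lies on line VY with VB:BY = 1:4 ⇒ B = (1/10, 0)
4. A is the centroid of triangle BKY ⇒ A = (14/45, 2/9)
line VA meets KY at N = (14/33, 10/33)
A = V + t·(N−V) with t = 11/15, so VA:AN = 11/15:4/15

VA:AN = 11/4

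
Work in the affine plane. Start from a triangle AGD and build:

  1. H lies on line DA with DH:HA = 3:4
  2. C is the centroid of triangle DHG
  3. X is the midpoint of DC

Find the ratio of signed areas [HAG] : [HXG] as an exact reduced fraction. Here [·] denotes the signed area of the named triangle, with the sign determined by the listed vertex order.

[HAG]:[HXG] = -2

Assign A = (0, 0), G = (1, 0), D = (0, 1) — the answer is frame-independent, so this choice is without loss of generality.
1. H lies on line DA with DH:HA = 3:4 ⇒ H = (0, 4/7)
2. C is the centroid of triangle DHG ⇒ C = (1/3, 11/21)
3. X is the midpoint of DC ⇒ X = (1/6, 16/21)
2·[HAG] = 4/7, 2·[HXG] = -2/7
[HAG]:[HXG] = 4/7:-2/7 = -2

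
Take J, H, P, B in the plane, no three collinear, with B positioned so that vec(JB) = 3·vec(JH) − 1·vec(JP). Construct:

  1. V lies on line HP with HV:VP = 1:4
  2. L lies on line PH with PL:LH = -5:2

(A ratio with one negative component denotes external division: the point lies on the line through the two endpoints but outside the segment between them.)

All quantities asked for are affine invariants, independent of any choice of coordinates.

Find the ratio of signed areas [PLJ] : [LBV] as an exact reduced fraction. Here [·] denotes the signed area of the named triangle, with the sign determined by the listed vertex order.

[PLJ]:[LBV] = -25/13

Choose coordinates J = (0, 0), H = (1, 0), P = (0, 1), B = (3, -1).
1. V lies on line HP with HV:VP = 1:4 ⇒ V = (4/5, 1/5)
2. L lies on line PH with PL:LH = -5:2 ⇒ L = (5/3, -2/3)
2·[PLJ] = -5/3, 2·[LBV] = 13/15
[PLJ]:[LBV] = -5/3:13/15 = -25/13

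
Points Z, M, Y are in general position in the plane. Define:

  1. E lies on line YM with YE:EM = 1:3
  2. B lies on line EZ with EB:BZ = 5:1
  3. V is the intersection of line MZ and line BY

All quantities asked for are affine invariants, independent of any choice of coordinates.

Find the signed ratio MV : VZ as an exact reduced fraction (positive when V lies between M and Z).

Choose coordinates Z = (0, 0), M = (1, 0), Y = (0, 1).
1. E lies on line YM with YE:EM = 1:3 ⇒ E = (1/4, 3/4)
2. B lies on line EZ with EB:BZ = 5:1 ⇒ B = (1/24, 1/8)
3. V is the intersection of line MZ and line BY ⇒ V = (1/21, 0)
V = M + t·(Z−M) with t = 20/21, so MV:VZ = t:(1−t) = 20/21:1/21

MV:VZ = 20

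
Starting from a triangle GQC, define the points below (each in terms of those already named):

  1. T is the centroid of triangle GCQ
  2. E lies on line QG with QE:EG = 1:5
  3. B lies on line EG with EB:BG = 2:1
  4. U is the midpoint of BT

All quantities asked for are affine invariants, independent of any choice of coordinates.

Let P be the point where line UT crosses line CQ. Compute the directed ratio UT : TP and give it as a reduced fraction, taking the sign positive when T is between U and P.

UT:TP = 7/12

Work in coordinates with G = (0, 0), Q = (1, 0), C = (0, 1).
1. T is the centroid of triangle GCQ ⇒ T = (1/3, 1/3)
2. E lies on line QG with QE:EG = 1:5 ⇒ E = (5/6, 0)
3. B lies on line EG with EB:BG = 2:1 ⇒ B = (5/18, 0)
4. U is the midpoint of BT ⇒ U = (11/36, 1/6)
line UT meets CQ at P = (8/21, 13/21)
T = U + t·(P−U) with t = 7/19, so UT:TP = 7/19:12/19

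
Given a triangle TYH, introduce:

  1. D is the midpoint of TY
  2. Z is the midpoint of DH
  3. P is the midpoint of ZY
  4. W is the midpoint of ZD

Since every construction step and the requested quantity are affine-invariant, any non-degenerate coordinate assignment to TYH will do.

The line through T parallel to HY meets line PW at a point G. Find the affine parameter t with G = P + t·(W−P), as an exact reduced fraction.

t = 7/2

Set T = (0, 0), Y = (1, 0), H = (0, 1); any affine frame gives the same invariant.
1. D is the midpoint of TY ⇒ D = (1/2, 0)
2. Z is the midpoint of DH ⇒ Z = (1/4, 1/2)
3. P is the midpoint of ZY ⇒ P = (5/8, 1/4)
4. W is the midpoint of ZD ⇒ W = (3/8, 1/4)
through T parallel to HY: direction (1, -1); meets PW at G = (-1/4, 1/4)
G = P + t·(W−P) with t = 7/2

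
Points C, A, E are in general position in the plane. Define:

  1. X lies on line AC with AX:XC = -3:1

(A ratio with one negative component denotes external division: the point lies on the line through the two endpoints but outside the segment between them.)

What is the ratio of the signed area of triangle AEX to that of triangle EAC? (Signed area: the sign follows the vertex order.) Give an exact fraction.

[AEX]:[EAC] = -3/2

Set C = (0, 0), A = (1, 0), E = (0, 1); any affine frame gives the same invariant.
1. X lies on line AC with AX:XC = -3:1 ⇒ X = (-1/2, 0)
2·[AEX] = 3/2, 2·[EAC] = -1
[AEX]:[EAC] = 3/2:-1 = -3/2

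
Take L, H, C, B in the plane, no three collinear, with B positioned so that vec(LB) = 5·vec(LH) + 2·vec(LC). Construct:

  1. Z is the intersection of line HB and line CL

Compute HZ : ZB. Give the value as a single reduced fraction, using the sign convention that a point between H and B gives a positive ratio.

Choose coordinates L = (0, 0), H = (1, 0), C = (0, 1), B = (5, 2).
1. Z is the intersection of line HB and line CL ⇒ Z = (0, -1/2)
Z = H + t·(B−H) with t = -1/4, so HZ:ZB = t:(1−t) = -1/4:5/4

HZ:ZB = -1/5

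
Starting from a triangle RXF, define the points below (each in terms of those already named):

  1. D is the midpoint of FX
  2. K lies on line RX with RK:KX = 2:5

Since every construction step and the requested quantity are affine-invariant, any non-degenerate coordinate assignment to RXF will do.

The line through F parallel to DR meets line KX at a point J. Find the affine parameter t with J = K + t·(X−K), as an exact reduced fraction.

Assign R = (0, 0), X = (1, 0), F = (0, 1) — the answer is frame-independent, so this choice is without loss of generality.
1. D is the midpoint of FX ⇒ D = (1/2, 1/2)
2. K lies on line RX with RK:KX = 2:5 ⇒ K = (2/7, 0)
through F parallel to DR: direction (-1/2, -1/2); meets KX at J = (-1, 0)
J = K + t·(X−K) with t = -9/5

t = -9/5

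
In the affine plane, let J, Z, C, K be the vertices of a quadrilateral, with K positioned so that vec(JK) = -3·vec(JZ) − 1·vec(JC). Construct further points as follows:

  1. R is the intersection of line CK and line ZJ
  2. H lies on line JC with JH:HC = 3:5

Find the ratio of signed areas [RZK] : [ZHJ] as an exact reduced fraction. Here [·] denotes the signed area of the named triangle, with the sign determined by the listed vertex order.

Assign J = (0, 0), Z = (1, 0), C = (0, 1), K = (-3, -1) — the answer is frame-independent, so this choice is without loss of generality.
1. R is the intersection of line CK and line ZJ ⇒ R = (-3/2, 0)
2. H lies on line JC with JH:HC = 3:5 ⇒ H = (0, 3/8)
2·[RZK] = -5/2, 2·[ZHJ] = 3/8
[RZK]:[ZHJ] = -5/2:3/8 = -20/3

[RZK]:[ZHJ] = -20/3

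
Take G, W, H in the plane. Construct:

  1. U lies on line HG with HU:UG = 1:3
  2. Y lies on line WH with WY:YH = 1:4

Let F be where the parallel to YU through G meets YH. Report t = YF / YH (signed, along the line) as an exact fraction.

t = -3

Work in coordinates with G = (0, 0), W = (1, 0), H = (0, 1).
1. U lies on line HG with HU:UG = 1:3 ⇒ U = (0, 3/4)
2. Y lies on line WH with WY:YH = 1:4 ⇒ Y = (4/5, 1/5)
through G parallel to YU: direction (-4/5, 11/20); meets YH at F = (16/5, -11/5)
F = Y + t·(H−Y) with t = -3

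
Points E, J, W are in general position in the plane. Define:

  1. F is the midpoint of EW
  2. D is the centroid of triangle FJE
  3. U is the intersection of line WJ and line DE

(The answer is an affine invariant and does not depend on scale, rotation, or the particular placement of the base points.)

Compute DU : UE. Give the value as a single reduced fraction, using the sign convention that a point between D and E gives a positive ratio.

DU:UE = -1/2

Choose coordinates E = (0, 0), J = (1, 0), W = (0, 1).
1. F is the midpoint of EW ⇒ F = (0, 1/2)
2. D is the centroid of triangle FJE ⇒ D = (1/3, 1/6)
3. U is the intersection of line WJ and line DE ⇒ U = (2/3, 1/3)
U = D + t·(E−D) with t = -1, so DU:UE = t:(1−t) = -1:2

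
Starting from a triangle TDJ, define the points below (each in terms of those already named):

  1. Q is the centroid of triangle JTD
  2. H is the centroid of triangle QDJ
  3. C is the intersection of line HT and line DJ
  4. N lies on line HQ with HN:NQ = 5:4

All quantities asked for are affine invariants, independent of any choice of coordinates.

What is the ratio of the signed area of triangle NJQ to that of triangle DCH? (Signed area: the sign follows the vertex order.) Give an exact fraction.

[NJQ]:[DCH] = 8/9

Assign T = (0, 0), D = (1, 0), J = (0, 1) — the answer is frame-independent, so this choice is without loss of generality.
1. Q is the centroid of triangle JTD ⇒ Q = (1/3, 1/3)
2. H is the centroid of triangle QDJ ⇒ H = (4/9, 4/9)
3. C is the intersection of line HT and line DJ ⇒ C = (1/2, 1/2)
4. N lies on line HQ with HN:NQ = 5:4 ⇒ N = (31/81, 31/81)
2·[NJQ] = 4/81, 2·[DCH] = 1/18
[NJQ]:[DCH] = 4/81:1/18 = 8/9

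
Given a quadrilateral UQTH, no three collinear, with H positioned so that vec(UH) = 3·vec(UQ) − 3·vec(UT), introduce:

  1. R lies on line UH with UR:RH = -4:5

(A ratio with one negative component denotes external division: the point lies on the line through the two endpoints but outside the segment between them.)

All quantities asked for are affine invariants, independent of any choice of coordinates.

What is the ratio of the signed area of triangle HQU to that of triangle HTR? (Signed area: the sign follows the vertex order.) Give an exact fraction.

[HQU]:[HTR] = 1/5

Assign U = (0, 0), Q = (1, 0), T = (0, 1), H = (3, -3) — the answer is frame-independent, so this choice is without loss of generality.
1. R lies on line UH with UR:RH = -4:5 ⇒ R = (-12, 12)
2·[HQU] = 3, 2·[HTR] = 15
[HQU]:[HTR] = 3:15 = 1/5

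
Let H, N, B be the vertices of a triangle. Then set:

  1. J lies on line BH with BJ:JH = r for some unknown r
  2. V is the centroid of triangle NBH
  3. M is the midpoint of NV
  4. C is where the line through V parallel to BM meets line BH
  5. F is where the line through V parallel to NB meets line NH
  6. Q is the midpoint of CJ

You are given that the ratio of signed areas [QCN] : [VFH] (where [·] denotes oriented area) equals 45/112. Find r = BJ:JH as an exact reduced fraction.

r = 3/4

Set H = (0, 0), N = (1, 0), B = (0, 1); any affine frame gives the same invariant.
1. With BJ:JH = r, write λ = r/(r+1) so J = B + λ·(H−B); J is affine-linear in λ
2. V is the centroid of triangle NBH ⇒ V = (1/3, 1/3)
3. M is the midpoint of NV ⇒ M = (2/3, 1/6)
4. C is where the line through V parallel to BM meets line BH ⇒ C = (0, 3/4)
5. F is where the line through V parallel to NB meets line NH ⇒ F = (2/3, 0)
6. Q is the midpoint of CJ ⇒ Q is an affine combination of earlier points and hence also affine-linear in λ
Every point depending on J is an affine combination of J and λ-independent points, so each such coordinate is linear in λ; the λ² term in each signed area is a multiple of (H−B)×(H−B) = 0, so 2·[QCN] and 2·[VFH] are each linear in λ. Evaluating at λ=0 and λ=1:
  2·[QCN] = -1/2·λ + 1/8,   2·[VFH] = -2/9
So [QCN]:[VFH] = (-1/2·λ + 1/8) / (-2/9). Setting this equal to 45/112:
  -1/2·λ + 1/8 = 45/112·(-2/9)  ⇒  λ = 3/7
Then r = λ/(1−λ) = (3/7)/(4/7) = 3/4. Check: with r = 3/4, J = (0, 4/7) and [QCN]:[VFH] = 45/112 as required.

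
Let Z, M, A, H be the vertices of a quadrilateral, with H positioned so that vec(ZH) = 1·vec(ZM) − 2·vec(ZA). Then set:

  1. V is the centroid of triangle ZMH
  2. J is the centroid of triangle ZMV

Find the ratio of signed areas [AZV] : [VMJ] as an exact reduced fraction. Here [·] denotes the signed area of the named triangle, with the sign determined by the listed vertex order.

Choose coordinates Z = (0, 0), M = (1, 0), A = (0, 1), H = (1, -2).
1. V is the centroid of triangle ZMH ⇒ V = (2/3, -2/3)
2. J is the centroid of triangle ZMV ⇒ J = (5/9, -2/9)
2·[AZV] = 2/3, 2·[VMJ] = 2/9
[AZV]:[VMJ] = 2/3:2/9 = 3

[AZV]:[VMJ] = 3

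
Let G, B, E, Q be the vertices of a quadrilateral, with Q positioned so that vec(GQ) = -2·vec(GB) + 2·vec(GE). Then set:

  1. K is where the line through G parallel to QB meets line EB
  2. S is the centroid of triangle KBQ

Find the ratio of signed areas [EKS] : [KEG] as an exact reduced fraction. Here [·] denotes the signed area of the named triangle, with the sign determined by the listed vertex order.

[EKS]:[KEG] = -1/3

Assign G = (0, 0), B = (1, 0), E = (0, 1), Q = (-2, 2) — the answer is frame-independent, so this choice is without loss of generality.
1. K is where the line through G parallel to QB meets line EB ⇒ K = (3, -2)
2. S is the centroid of triangle KBQ ⇒ S = (2/3, 0)
2·[EKS] = -1, 2·[KEG] = 3
[EKS]:[KEG] = -1:3 = -1/3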